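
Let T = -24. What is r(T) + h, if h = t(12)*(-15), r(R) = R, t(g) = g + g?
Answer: -384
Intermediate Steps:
t(g) = 2*g
h = -360 (h = (2*12)*(-15) = 24*(-15) = -360)
r(T) + h = -24 - 360 = -384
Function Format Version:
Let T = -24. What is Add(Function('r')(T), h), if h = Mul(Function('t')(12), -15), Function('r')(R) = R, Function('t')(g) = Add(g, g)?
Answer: -384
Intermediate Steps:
Function('t')(g) = Mul(2, g)
h = -360 (h = Mul(Mul(2, 12), -15) = Mul(24, -15) = -360)
Add(Function('r')(T), h) = Add(-24, -360) = -384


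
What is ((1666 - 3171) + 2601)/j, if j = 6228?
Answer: 274/1557 ≈ 0.17598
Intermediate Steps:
((1666 - 3171) + 2601)/j = ((1666 - 3171) + 2601)/6228 = (-1505 + 2601)*(1/6228) = 1096*(1/6228) = 274/1557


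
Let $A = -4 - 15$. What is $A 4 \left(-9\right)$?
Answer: $684$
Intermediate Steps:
$A = -19$ ($A = -4 - 15 = -19$)
$A 4 \left(-9\right) = - 19 \cdot 4 \left(-9\right) = \left(-19\right) \left(-36\right) = 684$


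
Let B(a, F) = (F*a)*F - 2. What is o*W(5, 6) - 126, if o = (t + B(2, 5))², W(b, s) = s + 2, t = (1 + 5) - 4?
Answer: 19874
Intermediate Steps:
B(a, F) = -2 + a*F² (B(a, F) = a*F² - 2 = -2 + a*F²)
t = 2 (t = 6 - 4 = 2)
W(b, s) = 2 + s
o = 2500 (o = (2 + (-2 + 2*5²))² = (2 + (-2 + 2*25))² = (2 + (-2 + 50))² = (2 + 48)² = 50² = 2500)
o*W(5, 6) - 126 = 2500*(2 + 6) - 126 = 2500*8 - 126 = 20000 - 126 = 19874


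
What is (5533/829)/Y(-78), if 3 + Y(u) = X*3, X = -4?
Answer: -5533/12435 ≈ -0.44495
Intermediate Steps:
Y(u) = -15 (Y(u) = -3 - 4*3 = -3 - 12 = -15)
(5533/829)/Y(-78) = (5533/829)/(-15) = (5533*(1/829))*(-1/15) = (5533/829)*(-1/15) = -5533/12435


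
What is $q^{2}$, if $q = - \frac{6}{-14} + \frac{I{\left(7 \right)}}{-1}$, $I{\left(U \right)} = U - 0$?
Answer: $\frac{2116}{49} \approx 43.184$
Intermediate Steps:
$I{\left(U \right)} = U$ ($I{\left(U \right)} = U + 0 = U$)
$q = - \frac{46}{7}$ ($q = - \frac{6}{-14} + \frac{7}{-1} = \left(-6\right) \left(- \frac{1}{14}\right) + 7 \left(-1\right) = \frac{3}{7} - 7 = - \frac{46}{7} \approx -6.5714$)
$q^{2} = \left(- \frac{46}{7}\right)^{2} = \frac{2116}{49}$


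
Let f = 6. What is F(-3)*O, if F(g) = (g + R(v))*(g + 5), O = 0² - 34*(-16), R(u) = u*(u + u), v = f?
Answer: 75072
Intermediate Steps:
v = 6
R(u) = 2*u² (R(u) = u*(2*u) = 2*u²)
O = 544 (O = 0 + 544 = 544)
F(g) = (5 + g)*(72 + g) (F(g) = (g + 2*6²)*(g + 5) = (g + 2*36)*(5 + g) = (g + 72)*(5 + g) = (72 + g)*(5 + g) = (5 + g)*(72 + g))
F(-3)*O = (360 + (-3)² + 77*(-3))*544 = (360 + 9 - 231)*544 = 138*544 = 75072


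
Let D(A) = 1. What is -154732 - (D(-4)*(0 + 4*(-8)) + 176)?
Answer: -154876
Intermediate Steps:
-154732 - (D(-4)*(0 + 4*(-8)) + 176) = -154732 - (1*(0 + 4*(-8)) + 176) = -154732 - (1*(0 - 32) + 176) = -154732 - (1*(-32) + 176) = -154732 - (-32 + 176) = -154732 - 1*144 = -154732 - 144 = -154876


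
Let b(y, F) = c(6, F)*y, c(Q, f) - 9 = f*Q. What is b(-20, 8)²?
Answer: 1299600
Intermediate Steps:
c(Q, f) = 9 + Q*f (c(Q, f) = 9 + f*Q = 9 + Q*f)
b(y, F) = y*(9 + 6*F) (b(y, F) = (9 + 6*F)*y = y*(9 + 6*F))
b(-20, 8)² = (3*(-20)*(3 + 2*8))² = (3*(-20)*(3 + 16))² = (3*(-20)*19)² = (-1140)² = 1299600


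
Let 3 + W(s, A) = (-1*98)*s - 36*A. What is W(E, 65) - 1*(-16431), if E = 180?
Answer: -3552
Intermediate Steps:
W(s, A) = -3 - 98*s - 36*A (W(s, A) = -3 + ((-1*98)*s - 36*A) = -3 + (-98*s - 36*A) = -3 - 98*s - 36*A)
W(E, 65) - 1*(-16431) = (-3 - 98*180 - 36*65) - 1*(-16431) = (-3 - 17640 - 2340) + 16431 = -19983 + 16431 = -3552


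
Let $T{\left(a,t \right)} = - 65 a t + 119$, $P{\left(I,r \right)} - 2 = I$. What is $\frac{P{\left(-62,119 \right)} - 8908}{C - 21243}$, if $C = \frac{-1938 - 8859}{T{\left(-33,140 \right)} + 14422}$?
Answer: $\frac{117645587}{278674090} \approx 0.42216$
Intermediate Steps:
$P{\left(I,r \right)} = 2 + I$
$T{\left(a,t \right)} = 119 - 65 a t$ ($T{\left(a,t \right)} = - 65 a t + 119 = 119 - 65 a t$)
$C = - \frac{3599}{104947}$ ($C = \frac{-1938 - 8859}{\left(119 - \left(-2145\right) 140\right) + 14422} = - \frac{10797}{\left(119 + 300300\right) + 14422} = - \frac{10797}{300419 + 14422} = - \frac{10797}{314841} = \left(-10797\right) \frac{1}{314841} = - \frac{3599}{104947} \approx -0.034293$)
$\frac{P{\left(-62,119 \right)} - 8908}{C - 21243} = \frac{\left(2 - 62\right) - 8908}{- \frac{3599}{104947} - 21243} = \frac{-60 - 8908}{- \frac{2229392720}{104947}} = \left(-8968\right) \left(- \frac{104947}{2229392720}\right) = \frac{117645587}{278674090}$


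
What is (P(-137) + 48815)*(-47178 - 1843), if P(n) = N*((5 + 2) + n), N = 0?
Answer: -2392960115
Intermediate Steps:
P(n) = 0 (P(n) = 0*((5 + 2) + n) = 0*(7 + n) = 0)
(P(-137) + 48815)*(-47178 - 1843) = (0 + 48815)*(-47178 - 1843) = 48815*(-49021) = -2392960115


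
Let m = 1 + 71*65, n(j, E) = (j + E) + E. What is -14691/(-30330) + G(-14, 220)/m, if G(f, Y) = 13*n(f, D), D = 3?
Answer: 2694139/5833470 ≈ 0.46184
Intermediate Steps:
n(j, E) = j + 2*E (n(j, E) = (E + j) + E = j + 2*E)
m = 4616 (m = 1 + 4615 = 4616)
G(f, Y) = 78 + 13*f (G(f, Y) = 13*(f + 2*3) = 13*(f + 6) = 13*(6 + f) = 78 + 13*f)
-14691/(-30330) + G(-14, 220)/m = -14691/(-30330) + (78 + 13*(-14))/4616 = -14691*(-1/30330) + (78 - 182)*(1/4616) = 4897/10110 - 104*1/4616 = 4897/10110 - 13/577 = 2694139/5833470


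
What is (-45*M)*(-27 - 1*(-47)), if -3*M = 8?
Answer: 2400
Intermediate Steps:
M = -8/3 (M = -⅓*8 = -8/3 ≈ -2.6667)
(-45*M)*(-27 - 1*(-47)) = (-45*(-8/3))*(-27 - 1*(-47)) = 120*(-27 + 47) = 120*20 = 2400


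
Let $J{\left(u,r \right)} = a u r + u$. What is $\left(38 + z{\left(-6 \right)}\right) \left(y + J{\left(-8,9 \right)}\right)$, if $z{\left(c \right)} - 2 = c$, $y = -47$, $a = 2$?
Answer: $-6766$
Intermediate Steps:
$J{\left(u,r \right)} = u + 2 r u$ ($J{\left(u,r \right)} = 2 u r + u = 2 r u + u = u + 2 r u$)
$z{\left(c \right)} = 2 + c$
$\left(38 + z{\left(-6 \right)}\right) \left(y + J{\left(-8,9 \right)}\right) = \left(38 + \left(2 - 6\right)\right) \left(-47 - 8 \left(1 + 2 \cdot 9\right)\right) = \left(38 - 4\right) \left(-47 - 8 \left(1 + 18\right)\right) = 34 \left(-47 - 152\right) = 34 \left(-199\right) = -6766$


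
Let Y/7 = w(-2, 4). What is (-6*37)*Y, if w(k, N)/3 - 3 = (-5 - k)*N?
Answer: 41958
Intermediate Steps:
w(k, N) = 9 + 3*N*(-5 - k) (w(k, N) = 9 + 3*((-5 - k)*N) = 9 + 3*(N*(-5 - k)) = 9 + 3*N*(-5 - k))
Y = -189 (Y = 7*(9 - 15*4 - 3*4*(-2)) = 7*(9 - 60 + 24) = 7*(-27) = -189)
(-6*37)*Y = -6*37*(-189) = -222*(-189) = 41958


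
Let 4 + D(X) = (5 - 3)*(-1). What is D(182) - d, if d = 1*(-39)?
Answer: 33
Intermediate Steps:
D(X) = -6 (D(X) = -4 + (5 - 3)*(-1) = -4 + 2*(-1) = -4 - 2 = -6)
d = -39
D(182) - d = -6 - 1*(-39) = -6 + 39 = 33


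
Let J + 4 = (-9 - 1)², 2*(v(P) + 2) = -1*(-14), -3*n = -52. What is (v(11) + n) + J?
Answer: 355/3 ≈ 118.33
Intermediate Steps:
n = 52/3 (n = -⅓*(-52) = 52/3 ≈ 17.333)
v(P) = 5 (v(P) = -2 + (-1*(-14))/2 = -2 + (½)*14 = -2 + 7 = 5)
J = 96 (J = -4 + (-9 - 1)² = -4 + (-10)² = -4 + 100 = 96)
(v(11) + n) + J = (5 + 52/3) + 96 = 67/3 + 96 = 355/3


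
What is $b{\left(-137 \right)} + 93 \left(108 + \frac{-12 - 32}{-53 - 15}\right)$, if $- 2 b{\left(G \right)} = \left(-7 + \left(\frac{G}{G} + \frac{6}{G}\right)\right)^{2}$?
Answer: $\frac{3218142435}{319073} \approx 10086.0$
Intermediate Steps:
$b{\left(G \right)} = - \frac{\left(-6 + \frac{6}{G}\right)^{2}}{2}$ ($b{\left(G \right)} = - \frac{\left(-7 + \left(\frac{G}{G} + \frac{6}{G}\right)\right)^{2}}{2} = - \frac{\left(-7 + \left(1 + \frac{6}{G}\right)\right)^{2}}{2} = - \frac{\left(-6 + \frac{6}{G}\right)^{2}}{2}$)
$b{\left(-137 \right)} + 93 \left(108 + \frac{-12 - 32}{-53 - 15}\right) = - \frac{18 \left(-1 - 137\right)^{2}}{18769} + 93 \left(108 + \frac{-12 - 32}{-53 - 15}\right) = \left(-18\right) \frac{1}{18769} \left(-138\right)^{2} + 93 \left(108 - \frac{44}{-68}\right) = \left(-18\right) \frac{1}{18769} \cdot 19044 + 93 \left(108 - - \frac{11}{17}\right) = - \frac{342792}{18769} + 93 \left(108 + \frac{11}{17}\right) = - \frac{342792}{18769} + 93 \cdot \frac{1847}{17} = - \frac{342792}{18769} + \frac{171771}{17} = \frac{3218142435}{319073}$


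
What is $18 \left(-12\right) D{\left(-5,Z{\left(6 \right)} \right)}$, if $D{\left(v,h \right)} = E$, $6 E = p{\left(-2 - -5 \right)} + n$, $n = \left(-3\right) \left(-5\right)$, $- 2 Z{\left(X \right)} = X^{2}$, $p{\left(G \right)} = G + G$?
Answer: $-756$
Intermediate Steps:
$p{\left(G \right)} = 2 G$
$Z{\left(X \right)} = - \frac{X^{2}}{2}$
$n = 15$
$E = \frac{7}{2}$ ($E = \frac{2 \left(-2 - -5\right) + 15}{6} = \frac{2 \left(-2 + 5\right) + 15}{6} = \frac{2 \cdot 3 + 15}{6} = \frac{6 + 15}{6} = \frac{1}{6} \cdot 21 = \frac{7}{2} \approx 3.5$)
$D{\left(v,h \right)} = \frac{7}{2}$
$18 \left(-12\right) D{\left(-5,Z{\left(6 \right)} \right)} = 18 \left(-12\right) \frac{7}{2} = \left(-216\right) \frac{7}{2} = -756$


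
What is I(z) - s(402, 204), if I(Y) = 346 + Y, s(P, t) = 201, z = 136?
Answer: 281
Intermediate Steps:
I(z) - s(402, 204) = (346 + 136) - 1*201 = 482 - 201 = 281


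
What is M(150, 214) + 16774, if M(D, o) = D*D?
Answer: 39274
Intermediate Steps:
M(D, o) = D**2
M(150, 214) + 16774 = 150**2 + 16774 = 22500 + 16774 = 39274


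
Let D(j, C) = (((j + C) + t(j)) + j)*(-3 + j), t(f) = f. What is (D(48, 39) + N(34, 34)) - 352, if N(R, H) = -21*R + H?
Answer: 7203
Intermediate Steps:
N(R, H) = H - 21*R
D(j, C) = (-3 + j)*(C + 3*j) (D(j, C) = (((j + C) + j) + j)*(-3 + j) = (((C + j) + j) + j)*(-3 + j) = ((C + 2*j) + j)*(-3 + j) = (C + 3*j)*(-3 + j) = (-3 + j)*(C + 3*j))
(D(48, 39) + N(34, 34)) - 352 = ((-9*48 - 3*39 + 3*48² + 39*48) + (34 - 21*34)) - 352 = ((-432 - 117 + 3*2304 + 1872) + (34 - 714)) - 352 = ((-432 - 117 + 6912 + 1872) - 680) - 352 = (8235 - 680) - 352 = 7555 - 352 = 7203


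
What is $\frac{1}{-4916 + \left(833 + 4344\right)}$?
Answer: $\frac{1}{261} \approx 0.0038314$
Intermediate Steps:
$\frac{1}{-4916 + \left(833 + 4344\right)} = \frac{1}{-4916 + 5177} = \frac{1}{261}$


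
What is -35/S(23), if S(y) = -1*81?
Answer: 35/81 ≈ 0.43210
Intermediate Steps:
S(y) = -81
-35/S(23) = -35/(-81) = -1/81*(-35) = 35/81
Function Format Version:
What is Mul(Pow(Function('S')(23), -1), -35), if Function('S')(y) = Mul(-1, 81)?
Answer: Rational(35, 81) ≈ 0.43210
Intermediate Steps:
Function('S')(y) = -81
Mul(Pow(Function('S')(23), -1), -35) = Mul(Pow(-81, -1), -35) = Mul(Rational(-1, 81), -35) = Rational(35, 81)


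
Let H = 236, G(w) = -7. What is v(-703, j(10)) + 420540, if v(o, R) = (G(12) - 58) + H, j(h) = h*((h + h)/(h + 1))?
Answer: 420711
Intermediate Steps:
j(h) = 2*h**2/(1 + h) (j(h) = h*((2*h)/(1 + h)) = h*(2*h/(1 + h)) = 2*h**2/(1 + h))
v(o, R) = 171 (v(o, R) = (-7 - 58) + 236 = -65 + 236 = 171)
v(-703, j(10)) + 420540 = 171 + 420540 = 420711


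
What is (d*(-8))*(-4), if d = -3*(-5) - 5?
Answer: 320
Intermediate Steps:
d = 10 (d = 15 - 5 = 10)
(d*(-8))*(-4) = (10*(-8))*(-4) = -80*(-4) = 320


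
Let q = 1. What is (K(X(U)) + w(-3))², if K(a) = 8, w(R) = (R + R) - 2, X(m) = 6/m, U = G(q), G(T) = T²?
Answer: 0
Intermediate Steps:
U = 1 (U = 1² = 1)
w(R) = -2 + 2*R (w(R) = 2*R - 2 = -2 + 2*R)
(K(X(U)) + w(-3))² = (8 + (-2 + 2*(-3)))² = (8 + (-2 - 6))² = (8 - 8)² = 0² = 0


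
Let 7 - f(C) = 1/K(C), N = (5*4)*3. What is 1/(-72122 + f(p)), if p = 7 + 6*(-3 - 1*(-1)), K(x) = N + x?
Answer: -55/3966326 ≈ -1.3867e-5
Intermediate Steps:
N = 60 (N = 20*3 = 60)
K(x) = 60 + x
p = -5 (p = 7 + 6*(-3 + 1) = 7 + 6*(-2) = 7 - 12 = -5)
f(C) = 7 - 1/(60 + C)
1/(-72122 + f(p)) = 1/(-72122 + (419 + 7*(-5))/(60 - 5)) = 1/(-72122 + (419 - 35)/55) = 1/(-72122 + (1/55)*384) = 1/(-72122 + 384/55) = 1/(-3966326/55) = -55/3966326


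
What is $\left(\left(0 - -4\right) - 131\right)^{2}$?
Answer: $16129$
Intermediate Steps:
$\left(\left(0 - -4\right) - 131\right)^{2} = \left(\left(0 + 4\right) - 131\right)^{2} = \left(4 - 131\right)^{2} = \left(-127\right)^{2} = 16129$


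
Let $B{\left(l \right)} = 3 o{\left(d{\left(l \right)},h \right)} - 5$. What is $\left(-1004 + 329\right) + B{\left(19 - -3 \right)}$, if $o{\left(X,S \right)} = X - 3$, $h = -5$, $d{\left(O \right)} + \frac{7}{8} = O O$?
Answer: $\frac{6083}{8} \approx 760.38$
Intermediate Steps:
$d{\left(O \right)} = - \frac{7}{8} + O^{2}$ ($d{\left(O \right)} = - \frac{7}{8} + O O = - \frac{7}{8} + O^{2}$)
$o{\left(X,S \right)} = -3 + X$
$B{\left(l \right)} = - \frac{133}{8} + 3 l^{2}$ ($B{\left(l \right)} = 3 \left(-3 + \left(- \frac{7}{8} + l^{2}\right)\right) - 5 = 3 \left(- \frac{31}{8} + l^{2}\right) - 5 = \left(- \frac{93}{8} + 3 l^{2}\right) - 5 = - \frac{133}{8} + 3 l^{2}$)
$\left(-1004 + 329\right) + B{\left(19 - -3 \right)} = \left(-1004 + 329\right) - \left(\frac{133}{8} - 3 \left(19 - -3\right)^{2}\right) = -675 - \left(\frac{133}{8} - 3 \left(19 + 3\right)^{2}\right) = -675 - \left(\frac{133}{8} - 3 \cdot 22^{2}\right) = -675 + \left(- \frac{133}{8} + 3 \cdot 484\right) = -675 + \left(- \frac{133}{8} + 1452\right) = -675 + \frac{11483}{8} = \frac{6083}{8}$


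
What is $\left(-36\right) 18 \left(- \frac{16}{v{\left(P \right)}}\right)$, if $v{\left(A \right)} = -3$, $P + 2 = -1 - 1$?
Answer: $-3456$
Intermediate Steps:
$P = -4$ ($P = -2 - 2 = -4$)
$\left(-36\right) 18 \left(- \frac{16}{v{\left(P \right)}}\right) = \left(-36\right) 18 \left(- \frac{16}{-3}\right) = - 648 \left(\left(-16\right) \left(- \frac{1}{3}\right)\right) = \left(-648\right) \frac{16}{3} = -3456$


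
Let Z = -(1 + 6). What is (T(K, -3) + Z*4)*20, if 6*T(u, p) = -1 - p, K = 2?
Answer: -1660/3 ≈ -553.33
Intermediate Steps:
T(u, p) = -⅙ - p/6 (T(u, p) = (-1 - p)/6 = -⅙ - p/6)
Z = -7 (Z = -1*7 = -7)
(T(K, -3) + Z*4)*20 = ((-⅙ - ⅙*(-3)) - 7*4)*20 = ((-⅙ + ½) - 28)*20 = (⅓ - 28)*20 = -83/3*20 = -1660/3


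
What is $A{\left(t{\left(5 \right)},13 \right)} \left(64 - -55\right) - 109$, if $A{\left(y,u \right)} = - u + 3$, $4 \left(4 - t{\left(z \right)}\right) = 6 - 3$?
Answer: $-1299$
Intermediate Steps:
$t{\left(z \right)} = \frac{13}{4}$ ($t{\left(z \right)} = 4 - \frac{6 - 3}{4} = 4 - \frac{3}{4} = \frac{13}{4}$)
$A{\left(y,u \right)} = 3 - u$
$A{\left(t{\left(5 \right)},13 \right)} \left(64 - -55\right) - 109 = \left(3 - 13\right) \left(64 - -55\right) - 109 = \left(3 - 13\right) \left(64 + 55\right) - 109 = \left(-10\right) 119 - 109 = -1190 - 109 = -1299$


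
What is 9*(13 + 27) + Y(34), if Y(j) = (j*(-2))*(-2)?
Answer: 496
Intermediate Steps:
Y(j) = 4*j (Y(j) = -2*j*(-2) = 4*j)
9*(13 + 27) + Y(34) = 9*(13 + 27) + 4*34 = 9*40 + 136 = 360 + 136 = 496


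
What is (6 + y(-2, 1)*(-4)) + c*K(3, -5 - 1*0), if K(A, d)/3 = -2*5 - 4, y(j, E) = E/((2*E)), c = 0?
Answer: 4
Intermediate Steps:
y(j, E) = 1/2 (y(j, E) = E*(1/(2*E)) = 1/2)
K(A, d) = -42 (K(A, d) = 3*(-2*5 - 4) = 3*(-10 - 4) = 3*(-14) = -42)
(6 + y(-2, 1)*(-4)) + c*K(3, -5 - 1*0) = (6 + (1/2)*(-4)) + 0*(-42) = (6 - 2) + 0 = 4 + 0 = 4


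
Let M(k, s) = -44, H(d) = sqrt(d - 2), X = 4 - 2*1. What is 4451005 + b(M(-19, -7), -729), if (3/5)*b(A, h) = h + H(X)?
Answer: 4449790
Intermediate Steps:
X = 2 (X = 4 - 2 = 2)
H(d) = sqrt(-2 + d)
b(A, h) = 5*h/3 (b(A, h) = 5*(h + sqrt(-2 + 2))/3 = 5*(h + sqrt(0))/3 = 5*(h + 0)/3 = 5*h/3)
4451005 + b(M(-19, -7), -729) = 4451005 + (5/3)*(-729) = 4451005 - 1215 = 4449790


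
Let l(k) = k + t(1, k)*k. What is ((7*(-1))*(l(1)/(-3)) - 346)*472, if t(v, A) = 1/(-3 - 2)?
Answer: -2436464/15 ≈ -1.6243e+5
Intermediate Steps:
t(v, A) = -⅕ (t(v, A) = 1/(-5) = -⅕)
l(k) = 4*k/5 (l(k) = k - k/5 = 4*k/5)
((7*(-1))*(l(1)/(-3)) - 346)*472 = ((7*(-1))*(((⅘)*1)/(-3)) - 346)*472 = (-28*(-1)/(5*3) - 346)*472 = (-7*(-4/15) - 346)*472 = (28/15 - 346)*472 = -5162/15*472 = -2436464/15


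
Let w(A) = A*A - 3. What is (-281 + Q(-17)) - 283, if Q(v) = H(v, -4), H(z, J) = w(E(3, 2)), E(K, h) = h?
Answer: -563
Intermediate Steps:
w(A) = -3 + A² (w(A) = A² - 3 = -3 + A²)
H(z, J) = 1 (H(z, J) = -3 + 2² = -3 + 4 = 1)
Q(v) = 1
(-281 + Q(-17)) - 283 = (-281 + 1) - 283 = -280 - 283 = -563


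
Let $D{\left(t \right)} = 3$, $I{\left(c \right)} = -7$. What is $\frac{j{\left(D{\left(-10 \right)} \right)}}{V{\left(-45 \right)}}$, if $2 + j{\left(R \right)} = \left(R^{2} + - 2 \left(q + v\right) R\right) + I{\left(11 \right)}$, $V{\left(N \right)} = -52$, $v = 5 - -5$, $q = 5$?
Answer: $\frac{45}{26} \approx 1.7308$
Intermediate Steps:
$v = 10$ ($v = 5 + 5 = 10$)
$j{\left(R \right)} = -9 + R^{2} - 30 R$ ($j{\left(R \right)} = -2 - \left(7 - R^{2} - - 2 \left(5 + 10\right) R\right) = -2 - \left(7 - R^{2} - \left(-2\right) 15 R\right) = -2 - \left(7 - R^{2} + 30 R\right) = -9 + R^{2} - 30 R$)
$\frac{j{\left(D{\left(-10 \right)} \right)}}{V{\left(-45 \right)}} = \frac{-9 + 3^{2} - 90}{-52} = \left(-9 + 9 - 90\right) \left(- \frac{1}{52}\right) = \left(-90\right) \left(- \frac{1}{52}\right) = \frac{45}{26}$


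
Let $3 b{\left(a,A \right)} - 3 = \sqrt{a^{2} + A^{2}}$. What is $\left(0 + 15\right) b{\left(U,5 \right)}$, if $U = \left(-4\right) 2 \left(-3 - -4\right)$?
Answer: $15 + 5 \sqrt{89} \approx 62.17$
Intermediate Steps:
$U = -8$ ($U = - 8 \left(-3 + 4\right) = \left(-8\right) 1 = -8$)
$b{\left(a,A \right)} = 1 + \frac{\sqrt{A^{2} + a^{2}}}{3}$ ($b{\left(a,A \right)} = 1 + \frac{\sqrt{a^{2} + A^{2}}}{3} = 1 + \frac{\sqrt{A^{2} + a^{2}}}{3}$)
$\left(0 + 15\right) b{\left(U,5 \right)} = \left(0 + 15\right) \left(1 + \frac{\sqrt{5^{2} + \left(-8\right)^{2}}}{3}\right) = 15 \left(1 + \frac{\sqrt{25 + 64}}{3}\right) = 15 \left(1 + \frac{\sqrt{89}}{3}\right) = 15 + 5 \sqrt{89}$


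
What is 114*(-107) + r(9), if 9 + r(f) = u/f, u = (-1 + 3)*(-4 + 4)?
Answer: -12207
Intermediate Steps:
u = 0 (u = 2*0 = 0)
r(f) = -9 (r(f) = -9 + 0/f = -9 + 0 = -9)
114*(-107) + r(9) = 114*(-107) - 9 = -12198 - 9 = -12207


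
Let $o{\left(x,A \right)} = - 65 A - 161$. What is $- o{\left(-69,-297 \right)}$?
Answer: $-19144$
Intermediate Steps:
$o{\left(x,A \right)} = -161 - 65 A$
$- o{\left(-69,-297 \right)} = - (-161 - -19305) = - (-161 + 19305) = \left(-1\right) 19144 = -19144$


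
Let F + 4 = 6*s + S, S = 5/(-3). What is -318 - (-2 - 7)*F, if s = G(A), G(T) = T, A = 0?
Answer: -369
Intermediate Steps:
S = -5/3 (S = 5*(-1/3) = -5/3 ≈ -1.6667)
s = 0
F = -17/3 (F = -4 + (6*0 - 5/3) = -4 + (0 - 5/3) = -4 - 5/3 = -17/3 ≈ -5.6667)
-318 - (-2 - 7)*F = -318 - (-2 - 7)*(-17)/3 = -318 - (-9)*(-17)/3 = -318 - 1*51 = -318 - 51 = -369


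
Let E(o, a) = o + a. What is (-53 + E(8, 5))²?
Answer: 1600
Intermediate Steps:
E(o, a) = a + o
(-53 + E(8, 5))² = (-53 + (5 + 8))² = (-53 + 13)² = (-40)² = 1600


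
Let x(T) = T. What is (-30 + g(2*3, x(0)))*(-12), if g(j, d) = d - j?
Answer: 432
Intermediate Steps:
(-30 + g(2*3, x(0)))*(-12) = (-30 + (0 - 2*3))*(-12) = (-30 + (0 - 1*6))*(-12) = (-30 + (0 - 6))*(-12) = (-30 - 6)*(-12) = -36*(-12) = 432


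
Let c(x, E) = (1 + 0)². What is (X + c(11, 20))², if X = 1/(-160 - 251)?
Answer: 168100/168921 ≈ 0.99514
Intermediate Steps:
c(x, E) = 1 (c(x, E) = 1² = 1)
X = -1/411 (X = 1/(-411) = -1/411 ≈ -0.0024331)
(X + c(11, 20))² = (-1/411 + 1)² = (410/411)² = 168100/168921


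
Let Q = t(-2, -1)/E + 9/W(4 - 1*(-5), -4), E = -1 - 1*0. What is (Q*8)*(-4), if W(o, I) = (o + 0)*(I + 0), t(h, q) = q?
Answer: -24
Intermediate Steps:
E = -1 (E = -1 + 0 = -1)
W(o, I) = I*o (W(o, I) = o*I = I*o)
Q = 3/4 (Q = -1/(-1) + 9/((-4*(4 - 1*(-5)))) = -1*(-1) + 9/((-4*(4 + 5))) = 1 + 9/((-4*9)) = 1 + 9/(-36) = 1 + 9*(-1/36) = 1 - 1/4 = 3/4 ≈ 0.75000)
(Q*8)*(-4) = ((3/4)*8)*(-4) = 6*(-4) = -24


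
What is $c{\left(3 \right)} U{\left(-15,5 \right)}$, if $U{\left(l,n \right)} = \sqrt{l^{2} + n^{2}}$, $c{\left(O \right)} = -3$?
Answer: $- 15 \sqrt{10} \approx -47.434$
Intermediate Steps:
$c{\left(3 \right)} U{\left(-15,5 \right)} = - 3 \sqrt{\left(-15\right)^{2} + 5^{2}} = - 3 \sqrt{225 + 25} = - 3 \sqrt{250} = - 3 \cdot 5 \sqrt{10} = - 15 \sqrt{10}$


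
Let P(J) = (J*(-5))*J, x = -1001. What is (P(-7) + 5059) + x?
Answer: 3813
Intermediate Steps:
P(J) = -5*J² (P(J) = (-5*J)*J = -5*J²)
(P(-7) + 5059) + x = (-5*(-7)² + 5059) - 1001 = (-5*49 + 5059) - 1001 = (-245 + 5059) - 1001 = 4814 - 1001 = 3813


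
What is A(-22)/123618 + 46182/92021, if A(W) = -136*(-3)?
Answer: 957745174/1895908663 ≈ 0.50516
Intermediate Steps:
A(W) = 408
A(-22)/123618 + 46182/92021 = 408/123618 + 46182/92021 = 408*(1/123618) + 46182*(1/92021) = 68/20603 + 46182/92021 = 957745174/1895908663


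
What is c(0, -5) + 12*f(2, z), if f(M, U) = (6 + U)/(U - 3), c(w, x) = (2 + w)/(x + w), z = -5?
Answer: -19/10 ≈ -1.9000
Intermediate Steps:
c(w, x) = (2 + w)/(w + x)
f(M, U) = (6 + U)/(-3 + U)
c(0, -5) + 12*f(2, z) = (2 + 0)/(0 - 5) + 12*((6 - 5)/(-3 - 5)) = 2/(-5) + 12*(1/(-8)) = -1/5*2 + 12*(-1/8*1) = -2/5 + 12*(-1/8) = -2/5 - 3/2 = -19/10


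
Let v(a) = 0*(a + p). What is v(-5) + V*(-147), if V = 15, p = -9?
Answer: -2205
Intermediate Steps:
v(a) = 0 (v(a) = 0*(a - 9) = 0*(-9 + a) = 0)
v(-5) + V*(-147) = 0 + 15*(-147) = 0 - 2205 = -2205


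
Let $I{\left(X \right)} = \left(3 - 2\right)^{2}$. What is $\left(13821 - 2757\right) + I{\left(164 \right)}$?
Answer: $11065$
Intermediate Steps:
$I{\left(X \right)} = 1$ ($I{\left(X \right)} = 1^{2} = 1$)
$\left(13821 - 2757\right) + I{\left(164 \right)} = \left(13821 - 2757\right) + 1 = 11064 + 1 = 11065$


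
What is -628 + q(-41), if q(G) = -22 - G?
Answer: -609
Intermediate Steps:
-628 + q(-41) = -628 + (-22 - 1*(-41)) = -628 + (-22 + 41) = -628 + 19 = -609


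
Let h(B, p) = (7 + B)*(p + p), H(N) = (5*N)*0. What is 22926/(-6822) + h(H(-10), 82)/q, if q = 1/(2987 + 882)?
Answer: 5050109023/1137 ≈ 4.4416e+6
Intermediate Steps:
H(N) = 0
h(B, p) = 2*p*(7 + B) (h(B, p) = (7 + B)*(2*p) = 2*p*(7 + B))
q = 1/3869 ≈ 0.00025846
22926/(-6822) + h(H(-10), 82)/q = 22926/(-6822) + (2*82*(7 + 0))/(1/3869) = 22926*(-1/6822) + (2*82*7)*3869 = -3821/1137 + 1148*3869 = -3821/1137 + 4441612 = 5050109023/1137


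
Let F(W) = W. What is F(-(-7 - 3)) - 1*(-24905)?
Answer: 24915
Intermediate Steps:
F(-(-7 - 3)) - 1*(-24905) = -(-7 - 3) - 1*(-24905) = -1*(-10) + 24905 = 10 + 24905 = 24915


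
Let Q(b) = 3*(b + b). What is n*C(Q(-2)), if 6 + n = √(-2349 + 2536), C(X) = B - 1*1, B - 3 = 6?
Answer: -48 + 8*√187 ≈ 61.398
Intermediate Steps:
Q(b) = 6*b (Q(b) = 3*(2*b) = 6*b)
B = 9 (B = 3 + 6 = 9)
C(X) = 8 (C(X) = 9 - 1*1 = 9 - 1 = 8)
n = -6 + √187 (n = -6 + √(-2349 + 2536) = -6 + √187 ≈ 7.6748)
n*C(Q(-2)) = (-6 + √187)*8 = -48 + 8*√187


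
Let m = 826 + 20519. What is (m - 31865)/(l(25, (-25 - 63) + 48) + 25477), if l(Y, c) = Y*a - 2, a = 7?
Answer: -1052/2565 ≈ -0.41014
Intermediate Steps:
l(Y, c) = -2 + 7*Y (l(Y, c) = Y*7 - 2 = 7*Y - 2 = -2 + 7*Y)
m = 21345
(m - 31865)/(l(25, (-25 - 63) + 48) + 25477) = (21345 - 31865)/((-2 + 7*25) + 25477) = -10520/((-2 + 175) + 25477) = -10520/(173 + 25477) = -10520/25650 = -10520*1/25650 = -1052/2565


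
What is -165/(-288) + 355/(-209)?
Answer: -22585/20064 ≈ -1.1256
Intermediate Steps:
-165/(-288) + 355/(-209) = -165*(-1/288) + 355*(-1/209) = 55/96 - 355/209 = -22585/20064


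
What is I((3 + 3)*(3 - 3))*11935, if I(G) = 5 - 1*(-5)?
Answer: 119350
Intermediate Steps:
I(G) = 10 (I(G) = 5 + 5 = 10)
I((3 + 3)*(3 - 3))*11935 = 10*11935 = 119350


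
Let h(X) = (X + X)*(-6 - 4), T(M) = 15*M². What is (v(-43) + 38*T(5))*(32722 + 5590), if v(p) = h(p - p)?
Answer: 545946000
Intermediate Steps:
h(X) = -20*X (h(X) = (2*X)*(-10) = -20*X)
v(p) = 0 (v(p) = -20*(p - p) = -20*0 = 0)
(v(-43) + 38*T(5))*(32722 + 5590) = (0 + 38*(15*5²))*(32722 + 5590) = (0 + 38*(15*25))*38312 = (0 + 38*375)*38312 = (0 + 14250)*38312 = 14250*38312 = 545946000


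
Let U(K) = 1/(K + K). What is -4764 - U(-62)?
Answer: -590735/124 ≈ -4764.0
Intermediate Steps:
U(K) = 1/(2*K)
-4764 - U(-62) = -4764 - 1/(2*(-62)) = -4764 - (-1)/(2*62) = -4764 - 1*(-1/124) = -4764 + 1/124 = -590735/124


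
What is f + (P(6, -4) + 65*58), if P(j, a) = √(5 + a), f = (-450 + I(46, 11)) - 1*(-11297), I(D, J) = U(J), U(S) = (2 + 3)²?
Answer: 14643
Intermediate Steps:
U(S) = 25 (U(S) = 5² = 25)
I(D, J) = 25
f = 10872 (f = (-450 + 25) - 1*(-11297) = -425 + 11297 = 10872)
f + (P(6, -4) + 65*58) = 10872 + (√(5 - 4) + 65*58) = 10872 + (√1 + 3770) = 10872 + (1 + 3770) = 10872 + 3771 = 14643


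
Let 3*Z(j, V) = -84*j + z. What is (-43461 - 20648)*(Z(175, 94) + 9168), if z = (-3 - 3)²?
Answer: -274386520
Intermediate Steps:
z = 36 (z = (-6)² = 36)
Z(j, V) = 12 - 28*j (Z(j, V) = (-84*j + 36)/3 = (36 - 84*j)/3 = 12 - 28*j)
(-43461 - 20648)*(Z(175, 94) + 9168) = (-43461 - 20648)*((12 - 28*175) + 9168) = -64109*((12 - 4900) + 9168) = -64109*(-4888 + 9168) = -64109*4280 = -274386520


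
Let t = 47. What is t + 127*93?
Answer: 11858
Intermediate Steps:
t + 127*93 = 47 + 127*93 = 47 + 11811 = 11858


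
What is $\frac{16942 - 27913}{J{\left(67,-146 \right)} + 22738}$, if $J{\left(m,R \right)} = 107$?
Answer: $- \frac{3657}{7615} \approx -0.48024$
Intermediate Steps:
$\frac{16942 - 27913}{J{\left(67,-146 \right)} + 22738} = \frac{16942 - 27913}{107 + 22738} = - \frac{10971}{22845} = \left(-10971\right) \frac{1}{22845} = - \frac{3657}{7615}$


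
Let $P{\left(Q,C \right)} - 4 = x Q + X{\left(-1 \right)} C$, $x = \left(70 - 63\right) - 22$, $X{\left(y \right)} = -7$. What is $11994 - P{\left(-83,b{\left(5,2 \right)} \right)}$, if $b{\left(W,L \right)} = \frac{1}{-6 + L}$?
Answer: $\frac{42973}{4} \approx 10743.0$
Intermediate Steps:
$x = -15$ ($x = 7 - 22 = -15$)
$P{\left(Q,C \right)} = 4 - 15 Q - 7 C$ ($P{\left(Q,C \right)} = 4 - \left(7 C + 15 Q\right) = 4 - 15 Q - 7 C$)
$11994 - P{\left(-83,b{\left(5,2 \right)} \right)} = 11994 - \left(4 - -1245 - \frac{7}{-6 + 2}\right) = 11994 - \left(4 + 1245 - \frac{7}{-4}\right) = 11994 - \left(4 + 1245 - - \frac{7}{4}\right) = 11994 - \left(4 + 1245 + \frac{7}{4}\right) = 11994 - \frac{5003}{4} = \frac{42973}{4}$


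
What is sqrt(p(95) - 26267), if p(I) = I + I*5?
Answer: I*sqrt(25697) ≈ 160.3*I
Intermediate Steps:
p(I) = 6*I (p(I) = I + 5*I = 6*I)
sqrt(p(95) - 26267) = sqrt(6*95 - 26267) = sqrt(570 - 26267) = sqrt(-25697) = I*sqrt(25697)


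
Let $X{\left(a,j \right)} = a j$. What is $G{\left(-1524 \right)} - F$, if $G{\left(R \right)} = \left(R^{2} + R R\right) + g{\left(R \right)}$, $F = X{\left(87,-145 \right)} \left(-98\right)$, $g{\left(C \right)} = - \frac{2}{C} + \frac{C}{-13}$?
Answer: $\frac{33769546393}{9906} \approx 3.409 \cdot 10^{6}$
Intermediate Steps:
$g{\left(C \right)} = - \frac{2}{C} - \frac{C}{13}$ ($g{\left(C \right)} = - \frac{2}{C} + C \left(- \frac{1}{13}\right) = - \frac{2}{C} - \frac{C}{13}$)
$F = 1236270$ ($F = 87 \left(-145\right) \left(-98\right) = \left(-12615\right) \left(-98\right) = 1236270$)
$G{\left(R \right)} = - \frac{2}{R} + 2 R^{2} - \frac{R}{13}$ ($G{\left(R \right)} = \left(R^{2} + R R\right) - \left(\frac{2}{R} + \frac{R}{13}\right) = \left(R^{2} + R^{2}\right) - \left(\frac{2}{R} + \frac{R}{13}\right) = 2 R^{2} - \left(\frac{2}{R} + \frac{R}{13}\right) = - \frac{2}{R} + 2 R^{2} - \frac{R}{13}$)
$G{\left(-1524 \right)} - F = \left(- \frac{2}{-1524} + 2 \left(-1524\right)^{2} - - \frac{1524}{13}\right) - 1236270 = \left(\left(-2\right) \left(- \frac{1}{1524}\right) + 2 \cdot 2322576 + \frac{1524}{13}\right) - 1236270 = \left(\frac{1}{762} + 4645152 + \frac{1524}{13}\right) - 1236270 = \frac{46016037013}{9906} - 1236270 = \frac{33769546393}{9906}$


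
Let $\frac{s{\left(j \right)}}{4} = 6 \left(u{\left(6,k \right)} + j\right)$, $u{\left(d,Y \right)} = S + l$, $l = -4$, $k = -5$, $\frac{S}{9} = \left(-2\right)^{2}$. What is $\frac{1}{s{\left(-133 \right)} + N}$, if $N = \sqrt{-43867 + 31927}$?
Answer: $- \frac{202}{490643} - \frac{i \sqrt{2985}}{2943858} \approx -0.0004117 - 1.8559 \cdot 10^{-5} i$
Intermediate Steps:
$S = 36$ ($S = 9 \left(-2\right)^{2} = 9 \cdot 4 = 36$)
$u{\left(d,Y \right)} = 32$ ($u{\left(d,Y \right)} = 36 - 4 = 32$)
$N = 2 i \sqrt{2985}$ ($N = \sqrt{-11940} = 2 i \sqrt{2985} \approx 109.27 i$)
$s{\left(j \right)} = 768 + 24 j$ ($s{\left(j \right)} = 4 \cdot 6 \left(32 + j\right) = 4 \left(192 + 6 j\right) = 768 + 24 j$)
$\frac{1}{s{\left(-133 \right)} + N} = \frac{1}{\left(768 + 24 \left(-133\right)\right) + 2 i \sqrt{2985}} = \frac{1}{\left(768 - 3192\right) + 2 i \sqrt{2985}} = \frac{1}{-2424 + 2 i \sqrt{2985}}$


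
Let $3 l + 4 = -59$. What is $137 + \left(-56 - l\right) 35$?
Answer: $-1088$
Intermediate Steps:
$l = -21$ ($l = - \frac{4}{3} + \frac{1}{3} \left(-59\right) = - \frac{4}{3} - \frac{59}{3} = -21$)
$137 + \left(-56 - l\right) 35 = 137 + \left(-56 - -21\right) 35 = 137 + \left(-56 + 21\right) 35 = 137 - 1225 = -1088$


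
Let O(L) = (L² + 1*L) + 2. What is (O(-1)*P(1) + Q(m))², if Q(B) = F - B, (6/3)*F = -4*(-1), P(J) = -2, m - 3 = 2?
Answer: 49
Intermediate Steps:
m = 5 (m = 3 + 2 = 5)
F = 2 (F = (-4*(-1))/2 = (½)*4 = 2)
O(L) = 2 + L + L² (O(L) = (L² + L) + 2 = (L + L²) + 2 = 2 + L + L²)
Q(B) = 2 - B
(O(-1)*P(1) + Q(m))² = ((2 - 1 + (-1)²)*(-2) + (2 - 1*5))² = ((2 - 1 + 1)*(-2) + (2 - 5))² = (2*(-2) - 3)² = (-4 - 3)² = (-7)² = 49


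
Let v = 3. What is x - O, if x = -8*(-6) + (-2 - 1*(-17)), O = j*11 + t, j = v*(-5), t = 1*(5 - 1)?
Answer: 224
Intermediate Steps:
t = 4 (t = 1*4 = 4)
j = -15 (j = 3*(-5) = -15)
O = -161 (O = -15*11 + 4 = -165 + 4 = -161)
x = 63 (x = 48 + (-2 + 17) = 48 + 15 = 63)
x - O = 63 - 1*(-161) = 63 + 161 = 224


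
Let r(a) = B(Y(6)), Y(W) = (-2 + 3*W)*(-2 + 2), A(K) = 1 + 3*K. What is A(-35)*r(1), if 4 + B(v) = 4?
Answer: 0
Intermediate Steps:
Y(W) = 0 (Y(W) = (-2 + 3*W)*0 = 0)
B(v) = 0 (B(v) = -4 + 4 = 0)
r(a) = 0
A(-35)*r(1) = (1 + 3*(-35))*0 = (1 - 105)*0 = -104*0 = 0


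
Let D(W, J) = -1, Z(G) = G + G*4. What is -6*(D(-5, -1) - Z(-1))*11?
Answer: -264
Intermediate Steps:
Z(G) = 5*G (Z(G) = G + 4*G = 5*G)
-6*(D(-5, -1) - Z(-1))*11 = -6*(-1 - 5*(-1))*11 = -6*(-1 - 1*(-5))*11 = -6*(-1 + 5)*11 = -6*4*11 = -24*11 = -264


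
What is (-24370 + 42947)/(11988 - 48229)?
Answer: -18577/36241 ≈ -0.51260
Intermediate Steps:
(-24370 + 42947)/(11988 - 48229) = 18577/(-36241) = 18577*(-1/36241) = -18577/36241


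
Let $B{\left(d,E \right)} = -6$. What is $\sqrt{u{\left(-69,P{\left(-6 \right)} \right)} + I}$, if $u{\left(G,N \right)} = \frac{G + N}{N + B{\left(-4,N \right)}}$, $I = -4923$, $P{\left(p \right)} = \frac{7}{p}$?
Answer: $\frac{2 i \sqrt{2271131}}{43} \approx 70.094 i$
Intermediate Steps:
$u{\left(G,N \right)} = \frac{G + N}{-6 + N}$ ($u{\left(G,N \right)} = \frac{G + N}{N - 6} = \frac{G + N}{-6 + N}$)
$\sqrt{u{\left(-69,P{\left(-6 \right)} \right)} + I} = \sqrt{\frac{-69 + \frac{7}{-6}}{-6 + \frac{7}{-6}} - 4923} = \sqrt{\frac{-69 + 7 \left(- \frac{1}{6}\right)}{-6 + 7 \left(- \frac{1}{6}\right)} - 4923} = \sqrt{\frac{-69 - \frac{7}{6}}{-6 - \frac{7}{6}} - 4923} = \sqrt{\frac{1}{- \frac{43}{6}} \left(- \frac{421}{6}\right) - 4923} = \sqrt{\left(- \frac{6}{43}\right) \left(- \frac{421}{6}\right) - 4923} = \sqrt{\frac{421}{43} - 4923} = \sqrt{- \frac{211268}{43}} = \frac{2 i \sqrt{2271131}}{43}$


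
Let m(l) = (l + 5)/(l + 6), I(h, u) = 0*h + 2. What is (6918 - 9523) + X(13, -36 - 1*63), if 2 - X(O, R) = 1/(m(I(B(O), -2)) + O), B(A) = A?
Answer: -288941/111 ≈ -2603.1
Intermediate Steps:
I(h, u) = 2 (I(h, u) = 0 + 2 = 2)
m(l) = (5 + l)/(6 + l)
X(O, R) = 2 - 1/(7/8 + O) (X(O, R) = 2 - 1/((5 + 2)/(6 + 2) + O) = 2 - 1/(7/8 + O))
(6918 - 9523) + X(13, -36 - 1*63) = (6918 - 9523) + 2*(3 + 8*13)/(7 + 8*13) = -2605 + 2*(3 + 104)/(7 + 104) = -2605 + 2*107/111 = -2605 + 2*(1/111)*107 = -2605 + 214/111 = -288941/111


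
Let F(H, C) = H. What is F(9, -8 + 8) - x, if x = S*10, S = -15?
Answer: 159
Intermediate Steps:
x = -150 (x = -15*10 = -150)
F(9, -8 + 8) - x = 9 - 1*(-150) = 9 + 150 = 159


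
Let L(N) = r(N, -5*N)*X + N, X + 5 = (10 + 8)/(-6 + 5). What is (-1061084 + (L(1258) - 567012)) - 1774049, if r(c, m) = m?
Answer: -3256217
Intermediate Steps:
X = -23 (X = -5 + (10 + 8)/(-6 + 5) = -5 + 18/(-1) = -5 + 18*(-1) = -5 - 18 = -23)
L(N) = 116*N (L(N) = -5*N*(-23) + N = 115*N + N = 116*N)
(-1061084 + (L(1258) - 567012)) - 1774049 = (-1061084 + (116*1258 - 567012)) - 1774049 = (-1061084 + (145928 - 567012)) - 1774049 = (-1061084 - 421084) - 1774049 = -1482168 - 1774049 = -3256217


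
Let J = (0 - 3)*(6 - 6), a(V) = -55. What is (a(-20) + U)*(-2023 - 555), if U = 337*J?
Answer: 141790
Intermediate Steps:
J = 0 (J = -3*0 = 0)
U = 0 (U = 337*0 = 0)
(a(-20) + U)*(-2023 - 555) = (-55 + 0)*(-2023 - 555) = -55*(-2578) = 141790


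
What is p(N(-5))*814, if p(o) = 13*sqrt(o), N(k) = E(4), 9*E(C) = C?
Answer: 21164/3 ≈ 7054.7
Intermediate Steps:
E(C) = C/9
N(k) = 4/9 (N(k) = (1/9)*4 = 4/9)
p(N(-5))*814 = (13*sqrt(4/9))*814 = (13*(2/3))*814 = (26/3)*814 = 21164/3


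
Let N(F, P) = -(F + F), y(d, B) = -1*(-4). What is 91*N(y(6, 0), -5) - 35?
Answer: -763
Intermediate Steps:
y(d, B) = 4
N(F, P) = -2*F
91*N(y(6, 0), -5) - 35 = 91*(-2*4) - 35 = 91*(-8) - 35 = -728 - 35 = -763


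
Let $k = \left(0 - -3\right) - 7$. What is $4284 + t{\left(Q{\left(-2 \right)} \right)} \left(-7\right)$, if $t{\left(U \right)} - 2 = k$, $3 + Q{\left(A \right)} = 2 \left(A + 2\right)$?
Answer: $4298$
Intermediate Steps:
$k = -4$ ($k = \left(0 + 3\right) - 7 = 3 - 7 = -4$)
$Q{\left(A \right)} = 1 + 2 A$ ($Q{\left(A \right)} = -3 + 2 \left(A + 2\right) = -3 + 2 \left(2 + A\right) = -3 + \left(4 + 2 A\right) = 1 + 2 A$)
$t{\left(U \right)} = -2$ ($t{\left(U \right)} = 2 - 4 = -2$)
$4284 + t{\left(Q{\left(-2 \right)} \right)} \left(-7\right) = 4284 - -14 = 4284 + 14 = 4298$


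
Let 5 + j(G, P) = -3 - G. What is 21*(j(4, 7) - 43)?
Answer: -1155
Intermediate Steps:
j(G, P) = -8 - G (j(G, P) = -5 + (-3 - G) = -8 - G)
21*(j(4, 7) - 43) = 21*((-8 - 1*4) - 43) = 21*((-8 - 4) - 43) = 21*(-12 - 43) = 21*(-55) = -1155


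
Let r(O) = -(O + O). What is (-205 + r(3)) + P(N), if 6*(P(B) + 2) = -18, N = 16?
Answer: -216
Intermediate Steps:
P(B) = -5 (P(B) = -2 + (⅙)*(-18) = -2 - 3 = -5)
r(O) = -2*O
(-205 + r(3)) + P(N) = (-205 - 2*3) - 5 = (-205 - 6) - 5 = -211 - 5 = -216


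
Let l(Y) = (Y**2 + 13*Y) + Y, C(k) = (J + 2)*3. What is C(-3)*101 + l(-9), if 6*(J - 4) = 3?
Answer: 3849/2 ≈ 1924.5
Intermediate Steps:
J = 9/2 (J = 4 + (1/6)*3 = 4 + 1/2 = 9/2 ≈ 4.5000)
C(k) = 39/2 (C(k) = (9/2 + 2)*3 = (13/2)*3 = 39/2)
l(Y) = Y**2 + 14*Y
C(-3)*101 + l(-9) = (39/2)*101 - 9*(14 - 9) = 3939/2 - 9*5 = 3939/2 - 45 = 3849/2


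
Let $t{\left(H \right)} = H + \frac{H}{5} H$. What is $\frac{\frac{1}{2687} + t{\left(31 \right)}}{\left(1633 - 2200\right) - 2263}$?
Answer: $- \frac{2998697}{38021050} \approx -0.078869$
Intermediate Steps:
$t{\left(H \right)} = H + \frac{H^{2}}{5}$ ($t{\left(H \right)} = H + H \frac{1}{5} H = H + \frac{H}{5} H = H + \frac{H^{2}}{5}$)
$\frac{\frac{1}{2687} + t{\left(31 \right)}}{\left(1633 - 2200\right) - 2263} = \frac{\frac{1}{2687} + \frac{1}{5} \cdot 31 \left(5 + 31\right)}{\left(1633 - 2200\right) - 2263} = \frac{\frac{1}{2687} + \frac{1}{5} \cdot 31 \cdot 36}{-567 - 2263} = \frac{\frac{1}{2687} + \frac{1116}{5}}{-2830} = \frac{2998697}{13435} \left(- \frac{1}{2830}\right) = - \frac{2998697}{38021050}$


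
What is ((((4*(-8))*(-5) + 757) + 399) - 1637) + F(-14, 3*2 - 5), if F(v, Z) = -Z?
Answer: -322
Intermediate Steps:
((((4*(-8))*(-5) + 757) + 399) - 1637) + F(-14, 3*2 - 5) = ((((4*(-8))*(-5) + 757) + 399) - 1637) - (3*2 - 5) = (((-32*(-5) + 757) + 399) - 1637) - (6 - 5) = (((160 + 757) + 399) - 1637) - 1*1 = ((917 + 399) - 1637) - 1 = (1316 - 1637) - 1 = -321 - 1 = -322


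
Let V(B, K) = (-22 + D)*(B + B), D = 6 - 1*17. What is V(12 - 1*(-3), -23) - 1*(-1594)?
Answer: 604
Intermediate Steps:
D = -11 (D = 6 - 17 = -11)
V(B, K) = -66*B (V(B, K) = (-22 - 11)*(B + B) = -66*B)
V(12 - 1*(-3), -23) - 1*(-1594) = -66*(12 - 1*(-3)) - 1*(-1594) = -66*(12 + 3) + 1594 = -66*15 + 1594 = -990 + 1594 = 604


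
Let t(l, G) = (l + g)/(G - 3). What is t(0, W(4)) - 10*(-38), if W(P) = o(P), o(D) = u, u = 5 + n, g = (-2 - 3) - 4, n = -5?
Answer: 383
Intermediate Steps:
g = -9 (g = -5 - 4 = -9)
u = 0 (u = 5 - 5 = 0)
o(D) = 0
W(P) = 0
t(l, G) = (-9 + l)/(-3 + G) (t(l, G) = (l - 9)/(G - 3) = (-9 + l)/(-3 + G))
t(0, W(4)) - 10*(-38) = (-9 + 0)/(-3 + 0) - 10*(-38) = -9/(-3) + 380 = -⅓*(-9) + 380 = 3 + 380 = 383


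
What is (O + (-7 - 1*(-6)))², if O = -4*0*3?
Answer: 1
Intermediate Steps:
O = 0 (O = 0*3 = 0)
(O + (-7 - 1*(-6)))² = (0 + (-7 - 1*(-6)))² = (0 + (-7 + 6))² = (0 - 1)² = (-1)² = 1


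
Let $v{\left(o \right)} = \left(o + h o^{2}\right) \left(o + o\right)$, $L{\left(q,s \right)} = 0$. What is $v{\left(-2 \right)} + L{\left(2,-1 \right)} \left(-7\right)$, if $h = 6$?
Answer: $-88$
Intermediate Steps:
$v{\left(o \right)} = 2 o \left(o + 6 o^{2}\right)$ ($v{\left(o \right)} = \left(o + 6 o^{2}\right) \left(o + o\right) = \left(o + 6 o^{2}\right) 2 o = 2 o \left(o + 6 o^{2}\right)$)
$v{\left(-2 \right)} + L{\left(2,-1 \right)} \left(-7\right) = \left(-2\right)^{2} \left(2 + 12 \left(-2\right)\right) + 0 \left(-7\right) = 4 \left(2 - 24\right) + 0 = 4 \left(-22\right) + 0 = -88 + 0 = -88$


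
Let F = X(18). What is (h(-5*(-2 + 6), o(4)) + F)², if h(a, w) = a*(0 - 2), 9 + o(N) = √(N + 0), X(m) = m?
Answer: 3364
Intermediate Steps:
o(N) = -9 + √N (o(N) = -9 + √(N + 0) = -9 + √N)
F = 18
h(a, w) = -2*a (h(a, w) = a*(-2) = -2*a)
(h(-5*(-2 + 6), o(4)) + F)² = (-(-10)*(-2 + 6) + 18)² = (-(-10)*4 + 18)² = (-2*(-20) + 18)² = (40 + 18)² = 58² = 3364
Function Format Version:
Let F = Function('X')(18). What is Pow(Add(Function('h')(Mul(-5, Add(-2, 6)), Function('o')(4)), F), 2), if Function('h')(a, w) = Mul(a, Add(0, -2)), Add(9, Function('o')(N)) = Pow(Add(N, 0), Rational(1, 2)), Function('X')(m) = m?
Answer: 3364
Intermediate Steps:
Function('o')(N) = Add(-9, Pow(N, Rational(1, 2))) (Function('o')(N) = Add(-9, Pow(Add(N, 0), Rational(1, 2))) = Add(-9, Pow(N, Rational(1, 2))))
F = 18
Function('h')(a, w) = Mul(-2, a) (Function('h')(a, w) = Mul(a, -2) = Mul(-2, a))
Pow(Add(Function('h')(Mul(-5, Add(-2, 6)), Function('o')(4)), F), 2) = Pow(Add(Mul(-2, Mul(-5, Add(-2, 6))), 18), 2) = Pow(Add(Mul(-2, Mul(-5, 4)), 18), 2) = Pow(Add(Mul(-2, -20), 18), 2) = Pow(Add(40, 18), 2) = Pow(58, 2) = 3364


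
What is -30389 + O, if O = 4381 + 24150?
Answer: -1858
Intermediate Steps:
O = 28531
-30389 + O = -30389 + 28531 = -1858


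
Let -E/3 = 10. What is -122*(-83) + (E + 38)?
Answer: 10134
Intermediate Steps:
E = -30 (E = -3*10 = -30)
-122*(-83) + (E + 38) = -122*(-83) + (-30 + 38) = 10126 + 8 = 10134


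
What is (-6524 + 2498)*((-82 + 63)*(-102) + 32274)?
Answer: -137737512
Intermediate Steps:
(-6524 + 2498)*((-82 + 63)*(-102) + 32274) = -4026*(-19*(-102) + 32274) = -4026*(1938 + 32274) = -4026*34212 = -137737512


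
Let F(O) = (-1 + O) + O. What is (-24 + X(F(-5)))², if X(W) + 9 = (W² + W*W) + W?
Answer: 39204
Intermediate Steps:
F(O) = -1 + 2*O
X(W) = -9 + W + 2*W² (X(W) = -9 + ((W² + W*W) + W) = -9 + ((W² + W²) + W) = -9 + (2*W² + W) = -9 + (W + 2*W²) = -9 + W + 2*W²)
(-24 + X(F(-5)))² = (-24 + (-9 + (-1 + 2*(-5)) + 2*(-1 + 2*(-5))²))² = (-24 + (-9 + (-1 - 10) + 2*(-1 - 10)²))² = (-24 + (-9 - 11 + 2*(-11)²))² = (-24 + (-9 - 11 + 2*121))² = (-24 + (-9 - 11 + 242))² = (-24 + 222)² = 198² = 39204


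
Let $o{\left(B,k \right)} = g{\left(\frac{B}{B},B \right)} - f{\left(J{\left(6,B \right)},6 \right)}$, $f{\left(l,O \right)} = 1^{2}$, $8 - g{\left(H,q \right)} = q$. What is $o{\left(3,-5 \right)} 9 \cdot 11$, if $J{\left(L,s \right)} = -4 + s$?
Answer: $396$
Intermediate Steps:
$g{\left(H,q \right)} = 8 - q$
$f{\left(l,O \right)} = 1$
$o{\left(B,k \right)} = 7 - B$ ($o{\left(B,k \right)} = \left(8 - B\right) - 1 = 7 - B$)
$o{\left(3,-5 \right)} 9 \cdot 11 = \left(7 - 3\right) 9 \cdot 11 = 4 \cdot 9 \cdot 11 = 36 \cdot 11 = 396$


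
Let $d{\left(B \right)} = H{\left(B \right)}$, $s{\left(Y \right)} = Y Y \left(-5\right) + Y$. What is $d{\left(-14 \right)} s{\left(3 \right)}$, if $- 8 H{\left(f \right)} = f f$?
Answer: $1029$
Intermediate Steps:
$H{\left(f \right)} = - \frac{f^{2}}{8}$ ($H{\left(f \right)} = - \frac{f f}{8} = - \frac{f^{2}}{8}$)
$s{\left(Y \right)} = Y - 5 Y^{2}$ ($s{\left(Y \right)} = Y^{2} \left(-5\right) + Y = - 5 Y^{2} + Y = Y - 5 Y^{2}$)
$d{\left(B \right)} = - \frac{B^{2}}{8}$
$d{\left(-14 \right)} s{\left(3 \right)} = - \frac{\left(-14\right)^{2}}{8} \cdot 3 \left(1 - 15\right) = \left(- \frac{1}{8}\right) 196 \cdot 3 \left(1 - 15\right) = - \frac{49 \cdot 3 \left(-14\right)}{2} = \left(- \frac{49}{2}\right) \left(-42\right) = 1029$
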